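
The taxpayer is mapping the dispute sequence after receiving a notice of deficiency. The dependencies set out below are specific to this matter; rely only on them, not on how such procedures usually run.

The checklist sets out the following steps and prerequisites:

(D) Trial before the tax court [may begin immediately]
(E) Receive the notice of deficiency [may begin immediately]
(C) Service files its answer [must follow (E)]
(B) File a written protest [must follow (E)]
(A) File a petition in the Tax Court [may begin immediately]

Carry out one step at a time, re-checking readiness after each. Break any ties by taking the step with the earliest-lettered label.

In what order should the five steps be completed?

(A) → (D) → (E) → (B) → (C)

(A), (D) and (E) have no prerequisites; (A) has the earlier label, so (A) is first.
Now (D) and (E) have their prerequisites met. (D) has the earlier label, so (D) next.
(E) is the only step now ready → (E).
Ready: (B) and (C). (B) has the earlier label → (B).
Next only (C) has its prerequisites met → (C).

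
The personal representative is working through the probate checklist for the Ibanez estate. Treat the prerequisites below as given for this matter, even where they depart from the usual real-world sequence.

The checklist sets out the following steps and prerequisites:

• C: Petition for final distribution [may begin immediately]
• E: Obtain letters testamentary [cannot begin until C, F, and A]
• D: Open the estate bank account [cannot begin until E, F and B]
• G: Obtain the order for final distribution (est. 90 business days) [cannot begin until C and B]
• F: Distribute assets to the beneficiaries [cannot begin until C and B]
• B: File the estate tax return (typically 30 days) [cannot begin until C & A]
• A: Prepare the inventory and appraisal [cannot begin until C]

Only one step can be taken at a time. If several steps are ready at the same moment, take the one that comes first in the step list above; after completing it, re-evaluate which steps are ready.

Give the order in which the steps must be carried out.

C → A → B → G → F → E → D

C is the only step with nothing outstanding, so it goes first.
A needed C, now all done → A.
B needed C and A, now all done → B.
G and F are both available; G is listed earlier → G.
F needed C and B, now all done → F.
Next only E has its prerequisites met → E.
That leaves D as the only ready step → D.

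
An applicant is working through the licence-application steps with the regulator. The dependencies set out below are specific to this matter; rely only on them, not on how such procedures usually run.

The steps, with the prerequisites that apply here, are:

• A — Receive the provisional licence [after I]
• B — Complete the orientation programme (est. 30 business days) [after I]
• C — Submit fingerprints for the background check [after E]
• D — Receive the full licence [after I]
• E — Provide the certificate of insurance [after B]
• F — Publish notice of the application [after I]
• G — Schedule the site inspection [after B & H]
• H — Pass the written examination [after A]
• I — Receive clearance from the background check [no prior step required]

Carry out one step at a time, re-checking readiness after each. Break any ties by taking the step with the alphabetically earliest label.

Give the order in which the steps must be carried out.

I is the only step with nothing outstanding, so it goes first.
Ready: A, B, D and F. A has the earlier label → A.
B, D, F and H are all available; B has the earlier label → B.
E now also ready, so the ready set is {D, E, F, H}; D has the earlier label → D.
Now E, F and H have their prerequisites met. E has the earlier label, so E next.
Now C, F and H have their prerequisites met. C has the earlier label, so C next.
F and H are both available; F has the earlier label → F.
H needed A, now all done → H.
That leaves G as the only ready step → G.

I A B D E C F H G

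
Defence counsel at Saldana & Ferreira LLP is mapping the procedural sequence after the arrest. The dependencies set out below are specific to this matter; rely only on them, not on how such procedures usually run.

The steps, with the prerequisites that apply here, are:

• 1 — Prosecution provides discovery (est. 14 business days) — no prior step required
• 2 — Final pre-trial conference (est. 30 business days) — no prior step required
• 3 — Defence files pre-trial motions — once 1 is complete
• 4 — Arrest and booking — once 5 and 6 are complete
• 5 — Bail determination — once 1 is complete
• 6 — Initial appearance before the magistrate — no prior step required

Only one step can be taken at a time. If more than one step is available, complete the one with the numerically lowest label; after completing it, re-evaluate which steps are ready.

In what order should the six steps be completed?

Nothing is required for 1, 2 and 6. 1 has the earlier label → 1 first.
2, 3, 5 and 6 are all available; 2 has the earlier label → 2.
Ready: 3, 5 and 6. 3 has the earlier label → 3.
5 and 6 are both available; 5 has the earlier label → 5.
Next only 6 has its prerequisites met → 6.
That leaves 4 as the only ready step → 4.

1, 2, 3, 5, 6, 4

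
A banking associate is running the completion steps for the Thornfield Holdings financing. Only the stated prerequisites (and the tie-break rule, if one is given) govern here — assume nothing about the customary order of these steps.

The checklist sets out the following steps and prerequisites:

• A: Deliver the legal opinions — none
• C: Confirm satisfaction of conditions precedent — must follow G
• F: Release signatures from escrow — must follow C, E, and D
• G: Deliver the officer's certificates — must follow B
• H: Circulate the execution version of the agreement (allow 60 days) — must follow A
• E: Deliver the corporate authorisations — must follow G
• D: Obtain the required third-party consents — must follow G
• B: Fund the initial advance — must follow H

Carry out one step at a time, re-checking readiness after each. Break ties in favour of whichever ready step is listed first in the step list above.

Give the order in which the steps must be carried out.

Only A has no prerequisites, so it is first.
H is the only step now ready → H.
B needed H, now all done → B.
Next only G has its prerequisites met → G.
Ready: C, E and D. C is listed earlier → C.
Ready: E and D. E is listed earlier → E.
Next only D has its prerequisites met → D.
F is the only step now ready → F.

A H B G C E D F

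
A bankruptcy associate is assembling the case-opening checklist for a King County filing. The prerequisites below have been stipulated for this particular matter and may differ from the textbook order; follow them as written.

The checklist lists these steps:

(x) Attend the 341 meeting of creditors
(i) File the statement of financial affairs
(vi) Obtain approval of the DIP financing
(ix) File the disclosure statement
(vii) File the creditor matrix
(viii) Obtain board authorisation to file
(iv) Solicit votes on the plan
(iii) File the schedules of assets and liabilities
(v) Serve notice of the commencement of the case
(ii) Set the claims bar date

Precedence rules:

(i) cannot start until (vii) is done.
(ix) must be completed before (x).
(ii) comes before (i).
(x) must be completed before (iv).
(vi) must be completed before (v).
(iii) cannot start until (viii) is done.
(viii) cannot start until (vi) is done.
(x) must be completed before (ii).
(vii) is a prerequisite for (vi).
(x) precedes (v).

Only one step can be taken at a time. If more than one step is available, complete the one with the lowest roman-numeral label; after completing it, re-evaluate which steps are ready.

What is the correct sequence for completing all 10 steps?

(vii) → (vi) → (viii) → (iii) → (ix) → (x) → (ii) → (i) → (iv) → (v)

(vii) and (ix) have no prerequisites; (vii) has the earlier label, so (vii) is first.
(vi) and (ix) are both available; (vi) has the earlier label → (vi).
Now (viii) and (ix) have their prerequisites met. (viii) has the earlier label, so (viii) next.
(iii) and (ix) are both available; (iii) has the earlier label → (iii).
(ix) is the only step now ready → (ix).
Next only (x) has its prerequisites met → (x).
Ready: (ii), (iv) and (v). (ii) has the earlier label → (ii).
(i) now also ready, so the ready set is {(i), (iv), (v)}; (i) has the earlier label → (i).
Ready: (iv) and (v). (iv) has the earlier label → (iv).
That leaves (v) as the only ready step → (v).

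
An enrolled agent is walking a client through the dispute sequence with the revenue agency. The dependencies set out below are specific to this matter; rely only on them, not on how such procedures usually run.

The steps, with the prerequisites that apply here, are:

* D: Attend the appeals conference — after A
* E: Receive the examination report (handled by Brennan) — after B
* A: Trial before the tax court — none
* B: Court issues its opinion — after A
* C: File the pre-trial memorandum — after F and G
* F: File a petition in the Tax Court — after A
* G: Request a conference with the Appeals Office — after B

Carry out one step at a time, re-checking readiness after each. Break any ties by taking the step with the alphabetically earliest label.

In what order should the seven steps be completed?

A, B, D, E, F, G, C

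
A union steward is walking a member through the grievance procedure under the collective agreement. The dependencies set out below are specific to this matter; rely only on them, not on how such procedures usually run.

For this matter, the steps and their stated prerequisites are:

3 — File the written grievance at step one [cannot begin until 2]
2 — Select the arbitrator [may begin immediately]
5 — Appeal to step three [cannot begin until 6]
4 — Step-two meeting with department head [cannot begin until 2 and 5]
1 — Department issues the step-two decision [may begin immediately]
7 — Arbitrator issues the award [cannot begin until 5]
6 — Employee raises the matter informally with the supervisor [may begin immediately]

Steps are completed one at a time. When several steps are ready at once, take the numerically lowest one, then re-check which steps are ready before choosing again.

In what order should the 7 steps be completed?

1, 2 and 6 have no prerequisites; 1 has the earlier label, so 1 is first.
2 and 6 are both available; 2 has the earlier label → 2.
3 now also ready, so the ready set is {3, 6}; 3 has the earlier label → 3.
Next only 6 has its prerequisites met → 6.
5 needed 6, now all done → 5.
Now 4 and 7 have their prerequisites met. 4 has the earlier label, so 4 next.
That leaves 7 as the only ready step → 7.

1 → 2 → 3 → 6 → 5 → 4 → 7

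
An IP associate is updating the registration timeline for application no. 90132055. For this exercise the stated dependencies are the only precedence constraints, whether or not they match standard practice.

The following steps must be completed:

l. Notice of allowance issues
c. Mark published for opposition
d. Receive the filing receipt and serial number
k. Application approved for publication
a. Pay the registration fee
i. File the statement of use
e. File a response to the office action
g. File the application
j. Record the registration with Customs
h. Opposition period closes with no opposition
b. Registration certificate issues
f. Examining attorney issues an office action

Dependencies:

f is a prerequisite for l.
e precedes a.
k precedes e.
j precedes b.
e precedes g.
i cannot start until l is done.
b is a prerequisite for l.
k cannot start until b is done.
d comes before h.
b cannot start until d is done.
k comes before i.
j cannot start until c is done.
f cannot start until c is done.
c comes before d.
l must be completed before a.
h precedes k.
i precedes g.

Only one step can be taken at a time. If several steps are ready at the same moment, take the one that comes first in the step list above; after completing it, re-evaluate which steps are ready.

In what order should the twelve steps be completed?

c → d → j → h → b → k → e → f → l → a → i → g

c is the only step with nothing outstanding, so it goes first.
Ready: d, j and f. d is listed earlier → d.
h now also ready, so the ready set is {j, h, f}; j is listed earlier → j.
Now h, b and f have their prerequisites met. h is listed earlier, so h next.
Ready: b and f. b is listed earlier → b.
k and f are both available; k is listed earlier → k.
Ready: e and f. e is listed earlier → e.
Next only f has its prerequisites met → f.
l needed b and f, now all done → l.
a and i are both available; a is listed earlier → a.
That leaves i as the only ready step → i.
Next only g has its prerequisites met → g.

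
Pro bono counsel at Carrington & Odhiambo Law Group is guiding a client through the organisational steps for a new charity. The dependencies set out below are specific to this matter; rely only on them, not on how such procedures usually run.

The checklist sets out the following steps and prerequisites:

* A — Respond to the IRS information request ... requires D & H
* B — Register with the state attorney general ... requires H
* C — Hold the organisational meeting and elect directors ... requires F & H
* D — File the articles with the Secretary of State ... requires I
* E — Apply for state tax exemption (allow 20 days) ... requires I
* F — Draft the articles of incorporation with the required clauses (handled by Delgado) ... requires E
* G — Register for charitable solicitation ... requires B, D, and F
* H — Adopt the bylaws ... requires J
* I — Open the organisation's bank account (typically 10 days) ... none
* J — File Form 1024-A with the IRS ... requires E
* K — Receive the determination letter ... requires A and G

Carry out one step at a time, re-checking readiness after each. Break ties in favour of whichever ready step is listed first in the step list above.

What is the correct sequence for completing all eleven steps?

I → D → E → F → J → H → A → B → C → G → K

I is the only step with nothing outstanding, so it goes first.
D and E are both available; D is listed earlier → D.
E needed I, now all done → E.
Ready: F and J. F is listed earlier → F.
That leaves J as the only ready step → J.
Next only H has its prerequisites met → H.
Now A, B and C have their prerequisites met. A is listed earlier, so A next.
Now B and C have their prerequisites met. B is listed earlier, so B next.
C and G are both available; C is listed earlier → C.
That leaves G as the only ready step → G.
Next only K has its prerequisites met → K.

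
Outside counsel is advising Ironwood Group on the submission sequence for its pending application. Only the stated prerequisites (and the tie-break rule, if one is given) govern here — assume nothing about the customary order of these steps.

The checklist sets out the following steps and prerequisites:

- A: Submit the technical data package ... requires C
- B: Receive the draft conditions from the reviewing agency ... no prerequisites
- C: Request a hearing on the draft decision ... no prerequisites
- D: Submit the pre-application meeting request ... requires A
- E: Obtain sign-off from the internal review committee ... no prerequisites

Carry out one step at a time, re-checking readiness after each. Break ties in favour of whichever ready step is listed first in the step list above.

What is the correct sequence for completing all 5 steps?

B → C → A → D → E

Nothing is required for B, C and E. B is listed earlier → B first.
C and E are both available; C is listed earlier → C.
A and E are both available; A is listed earlier → A.
Ready: D and E. D is listed earlier → D.
Next only E has its prerequisites met → E.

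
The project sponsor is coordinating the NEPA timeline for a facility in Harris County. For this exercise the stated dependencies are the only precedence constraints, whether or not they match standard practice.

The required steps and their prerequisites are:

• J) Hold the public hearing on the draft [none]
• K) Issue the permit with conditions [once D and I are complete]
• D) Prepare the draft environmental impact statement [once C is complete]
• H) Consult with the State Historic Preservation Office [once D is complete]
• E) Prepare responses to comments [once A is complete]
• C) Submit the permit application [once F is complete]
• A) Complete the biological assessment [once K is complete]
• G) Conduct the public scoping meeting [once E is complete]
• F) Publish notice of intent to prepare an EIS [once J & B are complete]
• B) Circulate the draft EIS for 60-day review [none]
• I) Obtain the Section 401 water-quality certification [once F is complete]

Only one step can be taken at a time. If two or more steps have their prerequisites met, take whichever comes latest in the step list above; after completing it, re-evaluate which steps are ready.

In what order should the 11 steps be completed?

B, J, F, I, C, D, H, K, A, E, G

B and J have no prerequisites; B is listed later, so B is first.
That leaves J as the only ready step → J.
F needed B and J, now all done → F.
Now I and C have their prerequisites met. I is listed later, so I next.
That leaves C as the only ready step → C.
D is the only step now ready → D.
Now H and K have their prerequisites met. H is listed later, so H next.
K needed I and D, now all done → K.
A needed K, now all done → A.
E needed A, now all done → E.
G is the only step now ready → G.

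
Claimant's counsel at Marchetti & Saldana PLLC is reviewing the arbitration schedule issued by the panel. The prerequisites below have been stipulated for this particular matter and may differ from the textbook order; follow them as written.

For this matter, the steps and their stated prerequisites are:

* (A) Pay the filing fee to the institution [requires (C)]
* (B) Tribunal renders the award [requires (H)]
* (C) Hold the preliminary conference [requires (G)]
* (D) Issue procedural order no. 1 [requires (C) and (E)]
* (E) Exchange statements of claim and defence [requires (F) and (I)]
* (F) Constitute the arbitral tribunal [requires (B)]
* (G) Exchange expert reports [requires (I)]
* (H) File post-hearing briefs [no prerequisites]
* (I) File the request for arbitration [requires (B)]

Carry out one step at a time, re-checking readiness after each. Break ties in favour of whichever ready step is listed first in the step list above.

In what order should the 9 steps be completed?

(H) → (B) → (F) → (I) → (E) → (G) → (C) → (A) → (D)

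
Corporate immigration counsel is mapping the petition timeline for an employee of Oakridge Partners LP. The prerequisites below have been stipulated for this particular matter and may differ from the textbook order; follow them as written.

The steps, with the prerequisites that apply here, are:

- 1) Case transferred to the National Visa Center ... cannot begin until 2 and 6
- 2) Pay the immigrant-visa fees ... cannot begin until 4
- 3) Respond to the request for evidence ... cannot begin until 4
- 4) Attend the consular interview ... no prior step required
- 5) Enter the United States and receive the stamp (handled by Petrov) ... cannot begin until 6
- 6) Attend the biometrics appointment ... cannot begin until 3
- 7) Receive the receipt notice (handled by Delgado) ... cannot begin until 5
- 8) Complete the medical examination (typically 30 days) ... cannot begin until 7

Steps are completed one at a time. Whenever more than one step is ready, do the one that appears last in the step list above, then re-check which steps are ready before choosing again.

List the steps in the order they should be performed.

4 has no prerequisites → 4 first.
Now 3 and 2 have their prerequisites met. 3 is listed later, so 3 next.
6 now also ready, so the ready set is {6, 2}; 6 is listed later → 6.
5 now also ready, so the ready set is {5, 2}; 5 is listed later → 5.
7 and 2 are both available; 7 is listed later → 7.
8 now also ready, so the ready set is {8, 2}; 8 is listed later → 8.
2 is the only step now ready → 2.
Next only 1 has its prerequisites met → 1.

4, 3, 6, 5, 7, 8, 2, 1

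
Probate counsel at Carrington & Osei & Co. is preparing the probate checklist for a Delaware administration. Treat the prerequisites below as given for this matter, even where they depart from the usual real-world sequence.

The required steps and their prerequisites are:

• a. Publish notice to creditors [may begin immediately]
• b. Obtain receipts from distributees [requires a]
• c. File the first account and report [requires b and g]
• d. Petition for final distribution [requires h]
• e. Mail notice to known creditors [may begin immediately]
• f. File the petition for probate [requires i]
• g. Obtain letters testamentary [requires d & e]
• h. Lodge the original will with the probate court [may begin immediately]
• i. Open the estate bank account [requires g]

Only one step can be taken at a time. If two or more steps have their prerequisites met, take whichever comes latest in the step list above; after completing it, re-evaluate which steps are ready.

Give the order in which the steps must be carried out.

h, e, d, g, i, f, a, b, c

Nothing is required for h, e and a. h is listed later → h first.
d now also ready, so the ready set is {e, d, a}; e is listed later → e.
Ready: d and a. d is listed later → d.
Now g and a have their prerequisites met. g is listed later, so g next.
Now i and a have their prerequisites met. i is listed later, so i next.
Ready: f and a. f is listed later → f.
a is the only step now ready → a.
Next only b has its prerequisites met → b.
c needed g and b, now all done → c.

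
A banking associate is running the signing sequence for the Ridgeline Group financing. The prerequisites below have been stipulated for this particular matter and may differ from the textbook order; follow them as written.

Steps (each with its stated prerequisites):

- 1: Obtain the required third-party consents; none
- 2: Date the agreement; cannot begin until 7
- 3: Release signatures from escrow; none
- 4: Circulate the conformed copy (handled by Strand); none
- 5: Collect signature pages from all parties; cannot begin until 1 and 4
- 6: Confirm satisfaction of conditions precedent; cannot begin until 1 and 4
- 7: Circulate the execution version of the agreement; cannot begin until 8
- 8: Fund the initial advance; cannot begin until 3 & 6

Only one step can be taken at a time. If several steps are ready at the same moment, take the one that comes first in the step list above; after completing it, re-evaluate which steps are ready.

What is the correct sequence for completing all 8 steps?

1, 3 and 4 have no prerequisites; 1 is listed earlier, so 1 is first.
3 and 4 are both available; 3 is listed earlier → 3.
4 is the only step now ready → 4.
5 and 6 are both available; 5 is listed earlier → 5.
That leaves 6 as the only ready step → 6.
8 needed 3 and 6, now all done → 8.
That leaves 7 as the only ready step → 7.
2 is the only step now ready → 2.

1, 3, 4, 5, 6, 8, 7, 2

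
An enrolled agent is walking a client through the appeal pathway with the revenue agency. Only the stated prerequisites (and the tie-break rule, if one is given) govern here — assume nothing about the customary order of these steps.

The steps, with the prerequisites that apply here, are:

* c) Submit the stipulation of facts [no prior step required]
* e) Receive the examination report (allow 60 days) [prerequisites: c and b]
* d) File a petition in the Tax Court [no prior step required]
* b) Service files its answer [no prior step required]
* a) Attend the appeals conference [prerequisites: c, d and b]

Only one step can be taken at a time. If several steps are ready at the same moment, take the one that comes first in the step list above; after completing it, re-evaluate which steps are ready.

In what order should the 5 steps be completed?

Nothing is required for c, d and b. c is listed earlier → c first.
d and b are both available; d is listed earlier → d.
b is the only step now ready → b.
Ready: e and a. e is listed earlier → e.
a needed c, d and b, now all done → a.

c d b e a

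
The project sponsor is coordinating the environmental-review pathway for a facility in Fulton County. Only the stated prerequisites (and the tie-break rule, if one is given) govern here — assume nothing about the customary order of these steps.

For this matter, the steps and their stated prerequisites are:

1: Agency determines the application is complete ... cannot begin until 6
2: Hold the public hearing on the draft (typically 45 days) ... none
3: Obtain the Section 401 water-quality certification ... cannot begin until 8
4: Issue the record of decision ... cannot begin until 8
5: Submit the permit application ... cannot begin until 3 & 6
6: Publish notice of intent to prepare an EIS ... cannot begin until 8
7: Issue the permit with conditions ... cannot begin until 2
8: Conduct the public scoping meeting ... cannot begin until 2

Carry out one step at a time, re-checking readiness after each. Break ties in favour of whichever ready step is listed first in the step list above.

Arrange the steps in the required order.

2 has no prerequisites → 2 first.
Ready: 7 and 8. 7 is listed earlier → 7.
8 is the only step now ready → 8.
3, 4 and 6 are all available; 3 is listed earlier → 3.
Now 4 and 6 have their prerequisites met. 4 is listed earlier, so 4 next.
That leaves 6 as the only ready step → 6.
1 and 5 are both available; 1 is listed earlier → 1.
Next only 5 has its prerequisites met → 5.

2, 7, 8, 3, 4, 6, 1, 5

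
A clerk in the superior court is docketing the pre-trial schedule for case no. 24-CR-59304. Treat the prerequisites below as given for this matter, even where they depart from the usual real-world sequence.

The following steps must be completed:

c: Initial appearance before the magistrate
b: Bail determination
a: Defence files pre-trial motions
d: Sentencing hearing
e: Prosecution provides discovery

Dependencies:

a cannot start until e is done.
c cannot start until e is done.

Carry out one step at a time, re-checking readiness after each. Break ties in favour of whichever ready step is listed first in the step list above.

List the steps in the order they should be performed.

b, d, e, c, a

Nothing is required for b, d and e. b is listed earlier → b first.
Now d and e have their prerequisites met. d is listed earlier, so d next.
e is the only step now ready → e.
Ready: c and a. c is listed earlier → c.
Next only a has its prerequisites met → a.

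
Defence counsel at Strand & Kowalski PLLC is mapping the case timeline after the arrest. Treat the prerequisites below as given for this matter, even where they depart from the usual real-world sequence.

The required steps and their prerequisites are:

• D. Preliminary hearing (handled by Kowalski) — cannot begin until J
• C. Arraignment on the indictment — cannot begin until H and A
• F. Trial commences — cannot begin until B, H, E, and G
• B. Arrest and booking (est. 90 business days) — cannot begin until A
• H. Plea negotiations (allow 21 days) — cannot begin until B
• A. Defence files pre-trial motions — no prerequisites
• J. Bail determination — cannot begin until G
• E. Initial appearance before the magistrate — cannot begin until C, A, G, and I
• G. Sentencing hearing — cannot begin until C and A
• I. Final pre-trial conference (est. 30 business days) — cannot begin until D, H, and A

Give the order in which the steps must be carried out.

Only A has no prerequisites, so it is first.
B needed A, now all done → B.
H needed B, now all done → H.
That leaves C as the only ready step → C.
Next only G has its prerequisites met → G.
That leaves J as the only ready step → J.
Next only D has its prerequisites met → D.
I needed D, H and A, now all done → I.
E is the only step now ready → E.
F needed B, H, E and G, now all done → F.

A B H C G J D I E F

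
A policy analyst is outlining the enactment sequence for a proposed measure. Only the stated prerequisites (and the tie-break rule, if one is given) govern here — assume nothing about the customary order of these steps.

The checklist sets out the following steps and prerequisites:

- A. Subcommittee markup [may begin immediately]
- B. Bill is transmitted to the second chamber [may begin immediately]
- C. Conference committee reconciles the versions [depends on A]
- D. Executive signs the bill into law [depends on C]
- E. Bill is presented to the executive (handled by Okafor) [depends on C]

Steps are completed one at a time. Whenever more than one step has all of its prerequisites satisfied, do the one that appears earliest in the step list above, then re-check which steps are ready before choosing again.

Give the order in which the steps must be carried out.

A B C D E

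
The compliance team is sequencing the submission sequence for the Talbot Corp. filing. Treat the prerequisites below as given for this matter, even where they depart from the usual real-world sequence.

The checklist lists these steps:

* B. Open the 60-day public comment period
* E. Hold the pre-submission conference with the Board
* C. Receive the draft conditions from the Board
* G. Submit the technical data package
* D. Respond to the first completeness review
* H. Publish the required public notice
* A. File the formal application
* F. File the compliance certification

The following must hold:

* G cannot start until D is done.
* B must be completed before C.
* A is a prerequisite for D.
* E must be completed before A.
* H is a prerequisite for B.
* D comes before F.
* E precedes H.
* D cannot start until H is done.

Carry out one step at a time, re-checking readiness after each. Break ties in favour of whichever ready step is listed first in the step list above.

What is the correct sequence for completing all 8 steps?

E H B C A D G F

E is the only step with nothing outstanding, so it goes first.
H and A are both available; H is listed earlier → H.
Now B and A have their prerequisites met. B is listed earlier, so B next.
C now also ready, so the ready set is {C, A}; C is listed earlier → C.
A needed E, now all done → A.
D needed H and A, now all done → D.
Now G and F have their prerequisites met. G is listed earlier, so G next.
Next only F has its prerequisites met → F.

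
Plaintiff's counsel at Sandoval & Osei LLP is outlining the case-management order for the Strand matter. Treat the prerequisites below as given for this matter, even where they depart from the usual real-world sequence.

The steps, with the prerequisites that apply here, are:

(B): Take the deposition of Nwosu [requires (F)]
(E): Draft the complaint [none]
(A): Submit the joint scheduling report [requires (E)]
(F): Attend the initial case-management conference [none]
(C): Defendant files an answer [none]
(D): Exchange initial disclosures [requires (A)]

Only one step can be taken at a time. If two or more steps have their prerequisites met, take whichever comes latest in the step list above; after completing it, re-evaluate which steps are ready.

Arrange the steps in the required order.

(C), (F), (E), (A), (D), (B)

Nothing is required for (C), (F) and (E). (C) is listed later → (C) first.
Ready: (F) and (E). (F) is listed later → (F).
(E) and (B) are both available; (E) is listed later → (E).
Ready: (A) and (B). (A) is listed later → (A).
Now (D) and (B) have their prerequisites met. (D) is listed later, so (D) next.
That leaves (B) as the only ready step → (B).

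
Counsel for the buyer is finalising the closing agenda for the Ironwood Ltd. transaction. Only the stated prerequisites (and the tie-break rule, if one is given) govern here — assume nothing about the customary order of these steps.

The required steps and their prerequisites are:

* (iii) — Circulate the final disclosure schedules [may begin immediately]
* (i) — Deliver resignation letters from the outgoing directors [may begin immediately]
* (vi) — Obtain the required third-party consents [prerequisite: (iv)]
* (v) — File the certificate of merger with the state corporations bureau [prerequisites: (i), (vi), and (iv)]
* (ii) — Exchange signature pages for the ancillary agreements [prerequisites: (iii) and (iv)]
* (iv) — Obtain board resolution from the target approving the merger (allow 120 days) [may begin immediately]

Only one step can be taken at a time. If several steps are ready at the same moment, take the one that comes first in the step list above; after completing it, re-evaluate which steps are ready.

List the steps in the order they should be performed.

(iii) (i) (iv) (vi) (v) (ii)

(iii), (i) and (iv) have no prerequisites; (iii) is listed earlier, so (iii) is first.
Ready: (i) and (iv). (i) is listed earlier → (i).
(iv) is the only step now ready → (iv).
Ready: (vi) and (ii). (vi) is listed earlier → (vi).
(v) now also ready, so the ready set is {(v), (ii)}; (v) is listed earlier → (v).
Next only (ii) has its prerequisites met → (ii).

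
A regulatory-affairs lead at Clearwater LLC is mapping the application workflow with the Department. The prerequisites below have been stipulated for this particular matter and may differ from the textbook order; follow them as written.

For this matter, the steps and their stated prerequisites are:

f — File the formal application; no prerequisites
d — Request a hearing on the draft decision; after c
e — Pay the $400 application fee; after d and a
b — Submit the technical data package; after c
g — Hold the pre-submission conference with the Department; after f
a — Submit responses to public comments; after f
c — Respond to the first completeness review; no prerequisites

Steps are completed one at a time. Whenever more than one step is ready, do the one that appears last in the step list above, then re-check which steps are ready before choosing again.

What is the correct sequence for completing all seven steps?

c → b → d → f → a → g → e

c and f have no prerequisites; c is listed later, so c is first.
Now b, d and f have their prerequisites met. b is listed later, so b next.
d and f are both available; d is listed later → d.
Next only f has its prerequisites met → f.
Ready: a and g. a is listed later → a.
e now also ready, so the ready set is {g, e}; g is listed later → g.
That leaves e as the only ready step → e.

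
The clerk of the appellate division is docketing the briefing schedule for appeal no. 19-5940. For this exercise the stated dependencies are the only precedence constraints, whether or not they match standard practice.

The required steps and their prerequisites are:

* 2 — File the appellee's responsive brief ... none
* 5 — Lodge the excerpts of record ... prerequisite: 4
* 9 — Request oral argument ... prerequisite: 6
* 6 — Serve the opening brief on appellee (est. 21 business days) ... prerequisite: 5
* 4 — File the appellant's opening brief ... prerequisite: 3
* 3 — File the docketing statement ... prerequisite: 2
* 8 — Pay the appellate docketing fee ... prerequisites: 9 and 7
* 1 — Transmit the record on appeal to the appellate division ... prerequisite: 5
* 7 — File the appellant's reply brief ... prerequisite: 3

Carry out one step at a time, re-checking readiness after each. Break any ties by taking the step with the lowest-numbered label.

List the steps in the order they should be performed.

2, 3, 4, 5, 1, 6, 7, 9, 8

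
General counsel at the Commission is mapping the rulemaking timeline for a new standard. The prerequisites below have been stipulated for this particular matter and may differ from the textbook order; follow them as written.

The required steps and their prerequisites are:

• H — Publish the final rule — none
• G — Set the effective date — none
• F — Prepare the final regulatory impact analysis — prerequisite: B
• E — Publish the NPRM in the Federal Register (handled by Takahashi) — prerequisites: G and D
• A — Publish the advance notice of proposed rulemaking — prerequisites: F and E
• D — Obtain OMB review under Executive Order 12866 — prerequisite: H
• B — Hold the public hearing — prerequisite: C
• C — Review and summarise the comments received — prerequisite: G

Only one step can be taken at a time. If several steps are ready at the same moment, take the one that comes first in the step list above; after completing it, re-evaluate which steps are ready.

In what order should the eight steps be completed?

H → G → D → E → C → B → F → A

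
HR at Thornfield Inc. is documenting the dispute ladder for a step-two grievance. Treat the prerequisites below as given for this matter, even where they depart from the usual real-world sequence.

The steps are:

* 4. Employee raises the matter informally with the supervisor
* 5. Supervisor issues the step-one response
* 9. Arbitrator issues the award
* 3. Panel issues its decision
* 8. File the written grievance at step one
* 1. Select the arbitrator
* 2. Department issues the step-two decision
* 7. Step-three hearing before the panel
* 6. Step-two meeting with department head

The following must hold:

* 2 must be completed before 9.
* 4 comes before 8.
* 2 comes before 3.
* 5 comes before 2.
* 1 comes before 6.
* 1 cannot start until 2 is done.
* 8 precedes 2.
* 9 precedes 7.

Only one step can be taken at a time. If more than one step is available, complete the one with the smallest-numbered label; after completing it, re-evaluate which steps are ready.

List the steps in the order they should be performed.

4 and 5 have no prerequisites; 4 has the earlier label, so 4 is first.
8 now also ready, so the ready set is {5, 8}; 5 has the earlier label → 5.
That leaves 8 as the only ready step → 8.
2 needed 5 and 8, now all done → 2.
1, 3 and 9 are all available; 1 has the earlier label → 1.
6 now also ready, so the ready set is {3, 6, 9}; 3 has the earlier label → 3.
6 and 9 are both available; 6 has the earlier label → 6.
Next only 9 has its prerequisites met → 9.
Next only 7 has its prerequisites met → 7.

4, 5, 8, 2, 1, 3, 6, 9, 7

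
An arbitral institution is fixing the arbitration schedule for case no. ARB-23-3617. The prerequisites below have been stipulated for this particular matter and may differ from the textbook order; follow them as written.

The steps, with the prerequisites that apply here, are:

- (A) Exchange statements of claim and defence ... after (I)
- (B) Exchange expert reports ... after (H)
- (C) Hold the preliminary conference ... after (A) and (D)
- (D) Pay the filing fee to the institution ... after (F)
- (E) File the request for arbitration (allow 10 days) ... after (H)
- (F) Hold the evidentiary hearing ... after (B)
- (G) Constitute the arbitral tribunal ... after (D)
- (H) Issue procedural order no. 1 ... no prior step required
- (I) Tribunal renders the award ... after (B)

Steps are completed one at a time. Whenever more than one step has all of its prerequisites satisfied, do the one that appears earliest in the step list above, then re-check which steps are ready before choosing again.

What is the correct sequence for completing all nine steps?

(H), (B), (E), (F), (D), (G), (I), (A), (C)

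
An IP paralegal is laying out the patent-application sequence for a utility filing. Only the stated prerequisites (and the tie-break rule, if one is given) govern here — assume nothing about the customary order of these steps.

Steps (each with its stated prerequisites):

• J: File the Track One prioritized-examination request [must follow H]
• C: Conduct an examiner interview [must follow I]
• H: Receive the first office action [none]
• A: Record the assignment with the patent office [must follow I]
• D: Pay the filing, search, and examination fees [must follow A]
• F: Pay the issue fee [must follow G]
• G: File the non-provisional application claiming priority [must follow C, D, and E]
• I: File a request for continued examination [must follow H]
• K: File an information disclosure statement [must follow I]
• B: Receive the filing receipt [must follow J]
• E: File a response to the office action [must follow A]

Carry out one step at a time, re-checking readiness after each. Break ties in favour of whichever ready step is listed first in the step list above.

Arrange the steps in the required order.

H J I C A D K B E G F

H has no prerequisites → H first.
Now J and I have their prerequisites met. J is listed earlier, so J next.
B now also ready, so the ready set is {I, B}; I is listed earlier → I.
Ready: C, A, K and B. C is listed earlier → C.
A, K and B are all available; A is listed earlier → A.
D and E now also ready, so the ready set is {D, K, B, E}; D is listed earlier → D.
Ready: K, B and E. K is listed earlier → K.
Now B and E have their prerequisites met. B is listed earlier, so B next.
E is the only step now ready → E.
G needed C, D and E, now all done → G.
F needed G, now all done → F.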